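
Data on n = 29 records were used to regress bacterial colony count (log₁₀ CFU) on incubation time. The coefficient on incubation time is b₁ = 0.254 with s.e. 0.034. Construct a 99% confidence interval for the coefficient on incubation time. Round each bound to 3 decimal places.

df = n − 2 = 29 − 2 = 27.
t* = t_{0.005, 27} = 2.770683.
Margin = t* × SE = 2.770683 × 0.034 = 0.09420.
CI: 0.254 ± 0.09420 → (0.160, 0.348).
With 99% confidence, each one-unit increase in incubation time is associated with a change of between 0.160 and 0.348 log₁₀ CFU in bacterial colony count.

(0.160, 0.348)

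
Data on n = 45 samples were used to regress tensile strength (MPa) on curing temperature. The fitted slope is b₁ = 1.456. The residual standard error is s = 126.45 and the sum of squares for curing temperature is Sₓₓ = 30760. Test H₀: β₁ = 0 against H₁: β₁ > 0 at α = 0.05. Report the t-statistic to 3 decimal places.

SE(b₁) = s/√Sₓₓ = 126.45/√30760 = 0.720984.
t = 1.456 / 0.720984 = 2.019.
df = n − 2 = 43.
One-sided p ≈ 0.0248, which is < 0.05, so reject H₀.
There is evidence that the true slope on curing temperature is positive.

t = 2.019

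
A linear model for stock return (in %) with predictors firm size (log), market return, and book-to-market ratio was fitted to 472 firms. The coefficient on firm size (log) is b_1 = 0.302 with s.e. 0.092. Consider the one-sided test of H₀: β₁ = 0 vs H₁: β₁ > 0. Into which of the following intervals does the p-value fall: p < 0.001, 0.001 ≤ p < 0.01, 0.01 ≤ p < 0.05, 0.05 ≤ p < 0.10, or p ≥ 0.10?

t = 0.302 / 0.092 = 3.283.
df = n − k − 1 = 472 − 3 − 1 = 468.
One-sided p = P(T_{468} > t) ≈ 0.0006.
So p < 0.001.

p < 0.001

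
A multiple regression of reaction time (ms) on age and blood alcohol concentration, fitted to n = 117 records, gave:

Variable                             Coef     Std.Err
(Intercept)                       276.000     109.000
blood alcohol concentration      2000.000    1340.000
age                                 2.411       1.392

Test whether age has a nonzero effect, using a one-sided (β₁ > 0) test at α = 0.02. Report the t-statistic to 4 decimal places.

t = 1.7320

Read off: b = 2.411, SE = 1.392 for age.
H₀: β₁ = 0 vs H₁: β₁ > 0.
t = 2.411 / 1.392 = 1.7320.
df = n − k − 1 = 117 − 2 − 1 = 114.
One-sided p ≈ 0.0430, which is ≥ 0.02, so fail to reject H₀.
The data do not give significant evidence that the true slope on age is positive, holding the other predictors fixed.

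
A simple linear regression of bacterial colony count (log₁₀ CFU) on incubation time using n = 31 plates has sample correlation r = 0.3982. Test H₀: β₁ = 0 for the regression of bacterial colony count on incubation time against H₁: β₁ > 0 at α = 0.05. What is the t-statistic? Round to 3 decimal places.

t = 2.338

t = r·√(n − 2)/√(1 − r²) = 0.3982·√29/√0.841437 = 2.338.
df = n − 2 = 29.
One-sided p ≈ 0.0133, which is < 0.05, so reject H₀.
There is evidence of a linear association between incubation time and bacterial colony count.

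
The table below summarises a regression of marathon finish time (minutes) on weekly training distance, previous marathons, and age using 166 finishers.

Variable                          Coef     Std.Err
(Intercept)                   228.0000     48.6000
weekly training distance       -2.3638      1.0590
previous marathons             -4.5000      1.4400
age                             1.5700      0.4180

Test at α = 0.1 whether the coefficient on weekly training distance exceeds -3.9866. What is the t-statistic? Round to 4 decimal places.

Read off: b = -2.3638, SE = 1.0590 for weekly training distance.
H₀: β₁ = -3.9866 vs H₁: β₁ > -3.9866.
t = (-2.3638 − (-3.9866)) / 1.0590 = 1.5324.
df = n − k − 1 = 166 − 3 − 1 = 162.
One-sided p ≈ 0.0637, which is < 0.1, so reject H₀.
There is evidence that the true slope on weekly training distance exceeds -3.9866 minutes per unit, holding the other predictors fixed.

t = 1.5324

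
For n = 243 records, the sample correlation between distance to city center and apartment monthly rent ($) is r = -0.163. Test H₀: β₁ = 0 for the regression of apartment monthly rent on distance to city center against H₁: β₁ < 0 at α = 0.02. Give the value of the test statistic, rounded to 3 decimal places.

t = -2.565

t = r·√(n − 2)/√(1 − r²) = -0.163·√241/√0.973431 = -2.565.
df = n − 2 = 241.
One-sided p ≈ 0.0055, which is < 0.02, so reject H₀.
There is evidence of a linear association between distance to city center and apartment monthly rent.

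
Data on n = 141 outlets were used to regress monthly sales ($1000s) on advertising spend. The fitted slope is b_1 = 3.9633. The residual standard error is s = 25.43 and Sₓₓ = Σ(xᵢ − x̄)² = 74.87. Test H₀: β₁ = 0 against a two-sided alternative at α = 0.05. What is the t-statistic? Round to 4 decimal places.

t = 1.3485

SE(b_1) = s/√Sₓₓ = 25.43/√74.87 = 2.93895.
t = 3.9633 / 2.93895 = 1.3485.
df = n − 2 = 139.
Two-sided p ≈ 0.1797, which is ≥ 0.05, so fail to reject H₀.
The data do not give significant evidence of an association between advertising spend and monthly sales.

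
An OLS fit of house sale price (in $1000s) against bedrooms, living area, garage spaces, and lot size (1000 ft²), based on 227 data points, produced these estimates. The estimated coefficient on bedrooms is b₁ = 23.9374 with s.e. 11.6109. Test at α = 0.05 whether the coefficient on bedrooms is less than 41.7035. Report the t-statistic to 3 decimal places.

t = -1.530

H₀: β₁ = 41.7035 vs H₁: β₁ < 41.7035.
t = (b₁ − β₁⁰)/SE = (23.9374 − 41.7035) / 11.6109 = -1.530.
df = n − k − 1 = 227 − 4 − 1 = 222.
One-sided p ≈ 0.0637, which is ≥ 0.05, so fail to reject H₀.
The data do not give significant evidence that the true slope on bedrooms is below 41.7035 $1000s per unit, holding the other predictors fixed.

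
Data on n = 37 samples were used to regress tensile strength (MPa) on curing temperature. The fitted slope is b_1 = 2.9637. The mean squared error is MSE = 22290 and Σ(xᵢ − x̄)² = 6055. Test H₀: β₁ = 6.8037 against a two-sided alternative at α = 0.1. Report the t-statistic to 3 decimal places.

SE(b_1) = √(MSE/Sₓₓ) = √(22290/6055) = 1.91866.
t = (2.9637 − 6.8037) / 1.91866 = -2.001.
df = n − 2 = 35.
Two-sided p ≈ 0.0532, which is < 0.1, so reject H₀.
There is evidence that the true slope on curing temperature differs from 6.8037 MPa per unit.

t = -2.001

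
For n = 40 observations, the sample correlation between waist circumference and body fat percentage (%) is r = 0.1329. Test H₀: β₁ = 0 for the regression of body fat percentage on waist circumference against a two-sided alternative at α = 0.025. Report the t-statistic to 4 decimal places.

t = 0.8266

t = r·√(n − 2)/√(1 − r²) = 0.1329·√38/√0.982338 = 0.8266.
df = n − 2 = 38.
Two-sided p ≈ 0.4136, which is ≥ 0.025, so fail to reject H₀.
The data do not give significant evidence of a linear association between waist circumference and body fat percentage.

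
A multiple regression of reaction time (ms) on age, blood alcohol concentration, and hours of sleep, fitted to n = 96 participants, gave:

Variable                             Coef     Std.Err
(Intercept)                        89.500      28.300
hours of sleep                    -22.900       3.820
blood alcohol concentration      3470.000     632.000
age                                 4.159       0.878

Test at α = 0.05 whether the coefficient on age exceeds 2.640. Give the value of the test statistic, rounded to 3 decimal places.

t = 1.730

Read off: b = 4.159, SE = 0.878 for age.
H₀: β₁ = 2.640 vs H₁: β₁ > 2.640.
t = (4.159 − 2.640) / 0.878 = 1.730.
df = n − k − 1 = 96 − 3 − 1 = 92.
One-sided p ≈ 0.0435, which is < 0.05, so reject H₀.
There is evidence that the true slope on age exceeds 2.640 ms per unit, holding the other predictors fixed.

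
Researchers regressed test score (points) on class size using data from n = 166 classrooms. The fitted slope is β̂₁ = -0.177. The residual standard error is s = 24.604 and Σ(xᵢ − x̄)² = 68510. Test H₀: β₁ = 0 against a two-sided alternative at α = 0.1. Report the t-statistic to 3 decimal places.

t = -1.883

SE(β̂₁) = s/√Sₓₓ = 24.604/√68510 = 0.0940002.
t = -0.177 / 0.0940002 = -1.883.
df = n − 2 = 164.
Two-sided p ≈ 0.0615, which is < 0.1, so reject H₀.
There is evidence that class size is associated with test score.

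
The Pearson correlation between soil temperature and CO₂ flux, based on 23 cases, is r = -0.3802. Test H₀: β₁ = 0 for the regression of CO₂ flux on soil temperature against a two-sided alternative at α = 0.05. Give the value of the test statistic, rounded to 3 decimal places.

t = -1.884

t = r·√(n − 2)/√(1 − r²) = -0.3802·√21/√0.855448 = -1.884.
df = n − 2 = 21.
Two-sided p ≈ 0.0735, which is ≥ 0.05, so fail to reject H₀.
The data do not give significant evidence of a linear association between soil temperature and CO₂ flux.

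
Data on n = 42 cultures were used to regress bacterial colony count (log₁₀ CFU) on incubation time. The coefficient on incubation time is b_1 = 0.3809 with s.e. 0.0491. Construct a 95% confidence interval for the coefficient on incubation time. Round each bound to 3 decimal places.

df = n − 2 = 42 − 2 = 40.
t* = t_{0.025, 40} = 2.021075.
Margin = t* × SE = 2.021075 × 0.0491 = 0.09923.
CI: 0.3809 ± 0.09923 → (0.282, 0.480).
With 95% confidence, each one-unit increase in incubation time is associated with a change of between 0.282 and 0.480 log₁₀ CFU in bacterial colony count.

(0.282, 0.480)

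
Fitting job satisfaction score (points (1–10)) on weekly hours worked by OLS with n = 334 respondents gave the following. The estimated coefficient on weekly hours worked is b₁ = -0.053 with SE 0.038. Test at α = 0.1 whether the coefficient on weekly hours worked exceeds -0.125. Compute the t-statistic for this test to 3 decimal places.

H₀: β₁ = -0.125 vs H₁: β₁ > -0.125.
t = (b₁ − β₁⁰)/SE = (-0.053 − (-0.125)) / 0.038 = 1.895.
df = n − 2 = 334 − 2 = 332.
One-sided p ≈ 0.0295, which is < 0.1, so reject H₀.
There is evidence that the true slope on weekly hours worked exceeds -0.125 points (1–10) per unit.

t = 1.895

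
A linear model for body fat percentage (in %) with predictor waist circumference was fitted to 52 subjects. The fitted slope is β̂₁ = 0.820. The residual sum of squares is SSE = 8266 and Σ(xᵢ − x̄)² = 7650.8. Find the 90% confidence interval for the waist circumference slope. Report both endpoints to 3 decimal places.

(0.574, 1.066)

MSE = SSE/(n − 2) = 8266/50 = 165.32.
SE(β̂₁) = √(MSE/Sₓₓ) = √(165.32/7650.8) = 0.146997.
df = n − 2 = 50.
t* = t_{0.05, 50} = 1.675905.
Margin = t* × SE = 1.675905 × 0.146997 = 0.24635.
CI: 0.820 ± 0.24635 → (0.574, 1.066).
With 90% confidence, each one-unit increase in waist circumference is associated with a change of between 0.574 and 1.066 % in body fat percentage.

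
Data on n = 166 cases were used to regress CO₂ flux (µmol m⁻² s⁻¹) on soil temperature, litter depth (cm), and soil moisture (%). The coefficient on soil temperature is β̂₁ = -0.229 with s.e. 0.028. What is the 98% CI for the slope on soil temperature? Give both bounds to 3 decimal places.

df = n − k − 1 = 166 − 3 − 1 = 162.
t* = t_{0.01, 162} = 2.349586.
Margin = t* × SE = 2.349586 × 0.028 = 0.06579.
CI: -0.229 ± 0.06579 → (-0.295, -0.163).
With 98% confidence, each one-unit increase in soil temperature is associated with a change of between -0.295 and -0.163 µmol m⁻² s⁻¹ in CO₂ flux, holding the other predictors fixed.

(-0.295, -0.163)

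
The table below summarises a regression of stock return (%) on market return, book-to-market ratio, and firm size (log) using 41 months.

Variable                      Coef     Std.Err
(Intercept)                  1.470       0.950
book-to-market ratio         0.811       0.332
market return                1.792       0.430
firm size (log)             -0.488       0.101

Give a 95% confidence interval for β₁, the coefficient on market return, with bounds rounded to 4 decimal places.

(0.9207, 2.6633)

Read off: b = 1.792, SE = 0.430 for market return.
df = n − k − 1 = 41 − 3 − 1 = 37.
t* = t_{0.025, 37} = 2.026192.
Margin = t* × SE = 2.026192 × 0.430 = 0.871263.
CI: 1.792 ± 0.871263 → (0.9207, 2.6633).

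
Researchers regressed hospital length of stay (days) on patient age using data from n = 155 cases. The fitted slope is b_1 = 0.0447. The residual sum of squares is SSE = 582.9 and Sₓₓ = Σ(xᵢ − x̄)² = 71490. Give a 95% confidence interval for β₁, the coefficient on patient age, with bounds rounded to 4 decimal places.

MSE = SSE/(n − 2) = 582.9/153 = 3.8098.
SE(b_1) = √(MSE/Sₓₓ) = √(3.8098/71490) = 0.0073001.
df = n − 2 = 153.
t* = t_{0.025, 153} = 1.97559.
Margin = t* × SE = 1.97559 × 0.0073001 = 0.014422.
CI: 0.0447 ± 0.014422 → (0.0303, 0.0591).
With 95% confidence, each one-unit increase in patient age is associated with a change of between 0.0303 and 0.0591 days in hospital length of stay.

(0.0303, 0.0591)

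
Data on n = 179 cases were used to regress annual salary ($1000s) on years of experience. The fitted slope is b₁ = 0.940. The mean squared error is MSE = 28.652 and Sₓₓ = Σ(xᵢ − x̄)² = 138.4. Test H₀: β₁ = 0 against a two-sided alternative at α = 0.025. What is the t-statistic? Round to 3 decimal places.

SE(b₁) = √(MSE/Sₓₓ) = √(28.652/138.4) = 0.454998.
t = 0.940 / 0.454998 = 2.066.
df = n − 2 = 177.
Two-sided p ≈ 0.0403, which is ≥ 0.025, so fail to reject H₀.
The data do not give significant evidence of an association between years of experience and annual salary.

t = 2.066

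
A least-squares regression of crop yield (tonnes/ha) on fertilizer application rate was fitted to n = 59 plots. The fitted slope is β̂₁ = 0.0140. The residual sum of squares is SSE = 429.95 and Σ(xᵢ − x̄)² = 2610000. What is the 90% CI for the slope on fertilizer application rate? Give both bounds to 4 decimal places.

MSE = SSE/(n − 2) = 429.95/57 = 7.54298.
SE(β̂₁) = √(MSE/Sₓₓ) = √(7.54298/2610000) = 0.00170001.
df = n − 2 = 57.
t* = t_{0.05, 57} = 1.672029.
Margin = t* × SE = 1.672029 × 0.00170001 = 0.002842.
CI: 0.0140 ± 0.002842 → (0.0112, 0.0168).
With 90% confidence, each one-unit increase in fertilizer application rate is associated with a change of between 0.0112 and 0.0168 tonnes/ha in crop yield.

(0.0112, 0.0168)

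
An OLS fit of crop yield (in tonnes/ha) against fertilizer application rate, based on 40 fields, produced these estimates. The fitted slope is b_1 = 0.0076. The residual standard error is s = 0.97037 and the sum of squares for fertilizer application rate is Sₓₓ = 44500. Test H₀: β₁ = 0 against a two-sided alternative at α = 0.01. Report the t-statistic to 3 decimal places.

t = 1.652

SE(b_1) = s/√Sₓₓ = 0.97037/√44500 = 0.00459999.
t = 0.0076 / 0.00459999 = 1.652.
df = n − 2 = 38.
Two-sided p ≈ 0.1067, which is ≥ 0.01, so fail to reject H₀.
The data do not give significant evidence of an association between fertilizer application rate and crop yield.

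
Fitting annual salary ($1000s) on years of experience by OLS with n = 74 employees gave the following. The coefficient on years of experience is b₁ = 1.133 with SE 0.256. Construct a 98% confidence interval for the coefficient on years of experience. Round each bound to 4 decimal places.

(0.5239, 1.7421)

df = n − 2 = 74 − 2 = 72.
t* = t_{0.01, 72} = 2.379262.
Margin = t* × SE = 2.379262 × 0.256 = 0.609091.
CI: 1.133 ± 0.609091 → (0.5239, 1.7421).
With 98% confidence, each one-unit increase in years of experience is associated with a change of between 0.5239 and 1.7421 $1000s in annual salary.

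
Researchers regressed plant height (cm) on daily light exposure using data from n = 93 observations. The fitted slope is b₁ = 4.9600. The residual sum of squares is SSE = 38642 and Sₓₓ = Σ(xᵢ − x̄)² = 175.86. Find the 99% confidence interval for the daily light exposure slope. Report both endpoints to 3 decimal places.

MSE = SSE/(n − 2) = 38642/91 = 424.637.
SE(b₁) = √(MSE/Sₓₓ) = √(424.637/175.86) = 1.55391.
df = n − 2 = 91.
t* = t_{0.005, 91} = 2.63094.
Margin = t* × SE = 2.63094 × 1.55391 = 4.08824.
CI: 4.9600 ± 4.08824 → (0.872, 9.048).
With 99% confidence, each one-unit increase in daily light exposure is associated with a change of between 0.872 and 9.048 cm in plant height.

(0.872, 9.048)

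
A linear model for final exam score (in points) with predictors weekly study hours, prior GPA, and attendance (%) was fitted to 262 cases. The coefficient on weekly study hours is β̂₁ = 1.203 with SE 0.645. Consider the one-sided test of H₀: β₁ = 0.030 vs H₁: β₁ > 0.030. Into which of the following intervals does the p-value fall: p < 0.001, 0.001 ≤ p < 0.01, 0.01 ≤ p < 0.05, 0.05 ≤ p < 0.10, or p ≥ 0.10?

0.01 ≤ p < 0.05

t = (1.203 − 0.030) / 0.645 = 1.819.
df = n − k − 1 = 262 − 3 − 1 = 258.
One-sided p = P(T_{258} > t) ≈ 0.0351.
So 0.01 ≤ p < 0.05.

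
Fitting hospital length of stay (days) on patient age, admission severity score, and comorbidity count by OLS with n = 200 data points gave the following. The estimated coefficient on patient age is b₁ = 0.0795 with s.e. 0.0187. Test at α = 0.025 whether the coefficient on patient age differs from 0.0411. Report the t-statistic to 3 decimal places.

t = 2.053

H₀: β₁ = 0.0411 vs H₁: β₁ ≠ 0.0411.
t = (b₁ − β₁⁰)/SE = (0.0795 − 0.0411) / 0.0187 = 2.053.
df = n − k − 1 = 200 − 3 − 1 = 196.
Two-sided p ≈ 0.0414, which is ≥ 0.025, so fail to reject H₀.
The data are consistent with a true slope of 0.0411 days per unit of patient age, holding the other predictors fixed.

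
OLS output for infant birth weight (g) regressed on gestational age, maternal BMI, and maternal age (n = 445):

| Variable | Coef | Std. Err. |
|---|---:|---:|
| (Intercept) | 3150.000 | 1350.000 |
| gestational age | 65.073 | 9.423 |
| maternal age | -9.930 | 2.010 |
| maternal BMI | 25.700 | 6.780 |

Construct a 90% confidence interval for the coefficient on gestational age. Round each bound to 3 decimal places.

(49.541, 80.605)

Read off: b = 65.073, SE = 9.423 for gestational age.
df = n − k − 1 = 445 − 3 − 1 = 441.
t* = t_{0.05, 441} = 1.648316.
Margin = t* × SE = 1.648316 × 9.423 = 15.53208.
CI: 65.073 ± 15.53208 → (49.541, 80.605).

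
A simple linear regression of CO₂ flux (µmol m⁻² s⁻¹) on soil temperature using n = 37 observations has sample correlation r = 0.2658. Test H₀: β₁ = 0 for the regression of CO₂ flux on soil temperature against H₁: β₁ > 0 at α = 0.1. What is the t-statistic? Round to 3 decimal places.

t = r·√(n − 2)/√(1 − r²) = 0.2658·√35/√0.92935 = 1.631.
df = n − 2 = 35.
One-sided p ≈ 0.0559, which is < 0.1, so reject H₀.
There is evidence of a linear association between soil temperature and CO₂ flux.

t = 1.631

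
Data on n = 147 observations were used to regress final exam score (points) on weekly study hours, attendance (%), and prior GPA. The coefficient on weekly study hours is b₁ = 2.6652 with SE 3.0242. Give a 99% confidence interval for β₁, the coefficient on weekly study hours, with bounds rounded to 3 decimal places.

df = n − k − 1 = 147 − 3 − 1 = 143.
t* = t_{0.005, 143} = 2.610647.
Margin = t* × SE = 2.610647 × 3.0242 = 7.89512.
CI: 2.6652 ± 7.89512 → (-5.230, 10.560).
With 99% confidence, each one-unit increase in weekly study hours is associated with a change of between -5.230 and 10.560 points in final exam score, holding the other predictors fixed.

(-5.230, 10.560)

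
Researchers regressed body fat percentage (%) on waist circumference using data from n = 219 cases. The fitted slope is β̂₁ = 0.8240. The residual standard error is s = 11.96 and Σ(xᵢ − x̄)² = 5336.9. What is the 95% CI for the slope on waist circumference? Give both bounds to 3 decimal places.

(0.501, 1.147)

SE(β̂₁) = s/√Sₓₓ = 11.96/√5336.9 = 0.163714.
df = n − 2 = 217.
t* = t_{0.025, 217} = 1.970956.
Margin = t* × SE = 1.970956 × 0.163714 = 0.32267.
CI: 0.8240 ± 0.32267 → (0.501, 1.147).
With 95% confidence, each one-unit increase in waist circumference is associated with a change of between 0.501 and 1.147 % in body fat percentage.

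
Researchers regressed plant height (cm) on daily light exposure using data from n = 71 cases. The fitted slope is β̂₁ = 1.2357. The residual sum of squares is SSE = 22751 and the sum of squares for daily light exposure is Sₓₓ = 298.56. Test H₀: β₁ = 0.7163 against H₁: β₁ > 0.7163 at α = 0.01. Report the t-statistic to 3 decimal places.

t = 0.494

MSE = SSE/(n − 2) = 22751/69 = 329.725.
SE(β̂₁) = √(MSE/Sₓₓ) = √(329.725/298.56) = 1.0509.
t = (1.2357 − 0.7163) / 1.0509 = 0.494.
df = n − 2 = 69.
One-sided p ≈ 0.3114, which is ≥ 0.01, so fail to reject H₀.
The data do not give significant evidence that the true slope on daily light exposure exceeds 0.7163 cm per unit.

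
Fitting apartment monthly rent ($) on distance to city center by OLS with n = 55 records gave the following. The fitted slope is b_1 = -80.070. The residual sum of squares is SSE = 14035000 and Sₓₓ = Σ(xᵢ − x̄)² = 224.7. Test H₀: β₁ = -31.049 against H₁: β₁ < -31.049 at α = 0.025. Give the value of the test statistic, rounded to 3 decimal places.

t = -1.428

MSE = SSE/(n − 2) = 14035000/53 = 264811.
SE(b_1) = √(MSE/Sₓₓ) = √(264811/224.7) = 34.3294.
t = (-80.070 − (-31.049)) / 34.3294 = -1.428.
df = n − 2 = 53.
One-sided p ≈ 0.0796, which is ≥ 0.025, so fail to reject H₀.
The data do not give significant evidence that the true slope on distance to city center is below -31.049 $ per unit.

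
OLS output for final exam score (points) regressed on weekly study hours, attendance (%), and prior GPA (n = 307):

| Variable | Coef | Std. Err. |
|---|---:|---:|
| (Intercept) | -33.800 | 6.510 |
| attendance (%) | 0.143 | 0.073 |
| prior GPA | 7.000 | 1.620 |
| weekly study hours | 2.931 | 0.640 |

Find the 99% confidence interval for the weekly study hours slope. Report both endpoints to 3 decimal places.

Read off: b = 2.931, SE = 0.640 for weekly study hours.
df = n − k − 1 = 307 − 3 − 1 = 303.
t* = t_{0.005, 303} = 2.592152.
Margin = t* × SE = 2.592152 × 0.640 = 1.65898.
CI: 2.931 ± 1.65898 → (1.272, 4.590).

(1.272, 4.590)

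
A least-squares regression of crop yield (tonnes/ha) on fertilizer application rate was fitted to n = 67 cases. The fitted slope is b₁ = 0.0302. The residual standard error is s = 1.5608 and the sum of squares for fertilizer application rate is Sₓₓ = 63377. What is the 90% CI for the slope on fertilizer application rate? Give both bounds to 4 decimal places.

SE(b₁) = s/√Sₓₓ = 1.5608/√63377 = 0.00619985.
df = n − 2 = 65.
t* = t_{0.05, 65} = 1.668636.
Margin = t* × SE = 1.668636 × 0.00619985 = 0.010345.
CI: 0.0302 ± 0.010345 → (0.0199, 0.0405).
With 90% confidence, each one-unit increase in fertilizer application rate is associated with a change of between 0.0199 and 0.0405 tonnes/ha in crop yield.

(0.0199, 0.0405)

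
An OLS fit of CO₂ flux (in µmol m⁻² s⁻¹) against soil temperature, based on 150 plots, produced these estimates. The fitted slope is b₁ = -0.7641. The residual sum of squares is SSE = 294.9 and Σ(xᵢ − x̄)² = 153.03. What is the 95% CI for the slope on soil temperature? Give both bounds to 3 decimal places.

MSE = SSE/(n − 2) = 294.9/148 = 1.99257.
SE(b₁) = √(MSE/Sₓₓ) = √(1.99257/153.03) = 0.114109.
df = n − 2 = 148.
t* = t_{0.025, 148} = 1.976122.
Margin = t* × SE = 1.976122 × 0.114109 = 0.22549.
CI: -0.7641 ± 0.22549 → (-0.990, -0.539).
With 95% confidence, each one-unit increase in soil temperature is associated with a change of between -0.990 and -0.539 µmol m⁻² s⁻¹ in CO₂ flux.

(-0.990, -0.539)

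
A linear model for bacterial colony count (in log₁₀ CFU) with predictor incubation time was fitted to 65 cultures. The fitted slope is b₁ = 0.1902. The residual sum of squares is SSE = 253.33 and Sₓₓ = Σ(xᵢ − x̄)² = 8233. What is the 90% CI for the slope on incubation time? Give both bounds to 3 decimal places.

(0.153, 0.227)

MSE = SSE/(n − 2) = 253.33/63 = 4.02111.
SE(b₁) = √(MSE/Sₓₓ) = √(4.02111/8233) = 0.0221001.
df = n − 2 = 63.
t* = t_{0.05, 63} = 1.669402.
Margin = t* × SE = 1.669402 × 0.0221001 = 0.03689.
CI: 0.1902 ± 0.03689 → (0.153, 0.227).
With 90% confidence, each one-unit increase in incubation time is associated with a change of between 0.153 and 0.227 log₁₀ CFU in bacterial colony count.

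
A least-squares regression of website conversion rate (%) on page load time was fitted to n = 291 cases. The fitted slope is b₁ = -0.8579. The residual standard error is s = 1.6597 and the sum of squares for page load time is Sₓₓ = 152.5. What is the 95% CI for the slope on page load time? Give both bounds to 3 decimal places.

SE(b₁) = s/√Sₓₓ = 1.6597/√152.5 = 0.134399.
df = n − 2 = 289.
t* = t_{0.025, 289} = 1.968206.
Margin = t* × SE = 1.968206 × 0.134399 = 0.26452.
CI: -0.8579 ± 0.26452 → (-1.122, -0.593).
With 95% confidence, each one-unit increase in page load time is associated with a change of between -1.122 and -0.593 % in website conversion rate.

(-1.122, -0.593)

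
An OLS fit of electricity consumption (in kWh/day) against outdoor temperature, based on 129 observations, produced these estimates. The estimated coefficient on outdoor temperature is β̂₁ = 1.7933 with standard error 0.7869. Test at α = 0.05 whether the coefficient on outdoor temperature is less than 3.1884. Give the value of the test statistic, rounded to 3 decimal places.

t = -1.773

H₀: β₁ = 3.1884 vs H₁: β₁ < 3.1884.
t = (β̂₁ − β₁⁰)/SE = (1.7933 − 3.1884) / 0.7869 = -1.773.
df = n − 2 = 129 − 2 = 127.
One-sided p ≈ 0.0393, which is < 0.05, so reject H₀.
There is evidence that the true slope on outdoor temperature is below 3.1884 kWh/day per unit.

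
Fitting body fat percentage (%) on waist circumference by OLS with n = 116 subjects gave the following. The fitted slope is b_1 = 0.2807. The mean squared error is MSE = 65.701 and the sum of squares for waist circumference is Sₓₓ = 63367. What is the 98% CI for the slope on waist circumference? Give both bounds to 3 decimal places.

(0.205, 0.357)

SE(b_1) = √(MSE/Sₓₓ) = √(65.701/63367) = 0.0321999.
df = n − 2 = 114.
t* = t_{0.01, 114} = 2.359504.
Margin = t* × SE = 2.359504 × 0.0321999 = 0.07598.
CI: 0.2807 ± 0.07598 → (0.205, 0.357).
With 98% confidence, each one-unit increase in waist circumference is associated with a change of between 0.205 and 0.357 % in body fat percentage.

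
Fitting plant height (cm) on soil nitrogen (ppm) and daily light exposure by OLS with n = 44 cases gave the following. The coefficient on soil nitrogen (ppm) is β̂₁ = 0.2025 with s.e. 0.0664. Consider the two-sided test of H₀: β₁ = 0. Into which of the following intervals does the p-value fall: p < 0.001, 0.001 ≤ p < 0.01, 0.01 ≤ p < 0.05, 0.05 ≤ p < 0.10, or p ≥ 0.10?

t = 0.2025 / 0.0664 = 3.050.
df = n − k − 1 = 44 − 2 − 1 = 41.
Two-sided p = 2·P(T_{41} > |t|) ≈ 0.0040.
So 0.001 ≤ p < 0.01.

0.001 ≤ p < 0.01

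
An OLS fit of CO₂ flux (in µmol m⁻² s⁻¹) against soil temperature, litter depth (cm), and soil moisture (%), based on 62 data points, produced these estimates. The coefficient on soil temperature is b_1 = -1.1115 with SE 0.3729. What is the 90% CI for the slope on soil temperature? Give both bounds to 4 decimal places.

df = n − k − 1 = 62 − 3 − 1 = 58.
t* = t_{0.05, 58} = 1.671553.
Margin = t* × SE = 1.671553 × 0.3729 = 0.623322.
CI: -1.1115 ± 0.623322 → (-1.7348, -0.4882).
With 90% confidence, each one-unit increase in soil temperature is associated with a change of between -1.7348 and -0.4882 µmol m⁻² s⁻¹ in CO₂ flux, holding the other predictors fixed.

(-1.7348, -0.4882)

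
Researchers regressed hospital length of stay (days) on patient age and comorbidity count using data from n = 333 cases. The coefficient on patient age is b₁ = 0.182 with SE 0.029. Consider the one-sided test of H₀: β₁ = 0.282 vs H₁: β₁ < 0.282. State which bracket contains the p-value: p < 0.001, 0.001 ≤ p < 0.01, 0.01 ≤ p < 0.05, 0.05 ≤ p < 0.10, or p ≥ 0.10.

p < 0.001

t = (0.182 − 0.282) / 0.029 = -3.448.
df = n − k − 1 = 333 − 2 − 1 = 330.
One-sided p = P(T_{330} < t) ≈ 0.0003.
So p < 0.001.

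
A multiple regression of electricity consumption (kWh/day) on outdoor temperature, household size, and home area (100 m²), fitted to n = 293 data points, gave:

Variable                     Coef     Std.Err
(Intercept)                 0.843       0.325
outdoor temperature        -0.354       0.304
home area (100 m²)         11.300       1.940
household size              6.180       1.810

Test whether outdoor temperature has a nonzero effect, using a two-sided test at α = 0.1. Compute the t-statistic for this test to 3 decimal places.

t = -1.164

Read off: b = -0.354, SE = 0.304 for outdoor temperature.
H₀: β₁ = 0 vs H₁: β₁ ≠ 0.
t = -0.354 / 0.304 = -1.164.
df = n − k − 1 = 293 − 3 − 1 = 289.
Two-sided p ≈ 0.2452, which is ≥ 0.1, so fail to reject H₀.
The data do not give significant evidence of an association between outdoor temperature and electricity consumption, after adjusting for the other predictors.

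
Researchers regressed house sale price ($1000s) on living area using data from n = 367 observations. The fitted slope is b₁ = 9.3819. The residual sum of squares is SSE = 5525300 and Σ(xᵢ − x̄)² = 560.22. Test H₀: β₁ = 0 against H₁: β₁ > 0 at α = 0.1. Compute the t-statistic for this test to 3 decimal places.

MSE = SSE/(n − 2) = 5525300/365 = 15137.8.
SE(b₁) = √(MSE/Sₓₓ) = √(15137.8/560.22) = 5.19819.
t = 9.3819 / 5.19819 = 1.805.
df = n − 2 = 365.
One-sided p ≈ 0.0360, which is < 0.1, so reject H₀.
There is evidence that the true slope on living area is positive.

t = 1.805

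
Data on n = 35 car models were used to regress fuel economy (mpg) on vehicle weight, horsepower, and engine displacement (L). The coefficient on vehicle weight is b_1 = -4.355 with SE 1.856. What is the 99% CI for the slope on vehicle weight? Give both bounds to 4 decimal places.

df = n − k − 1 = 35 − 3 − 1 = 31.
t* = t_{0.005, 31} = 2.744042.
Margin = t* × SE = 2.744042 × 1.856 = 5.092942.
CI: -4.355 ± 5.092942 → (-9.4479, 0.7379).
With 99% confidence, each one-unit increase in vehicle weight is associated with a change of between -9.4479 and 0.7379 mpg in fuel economy, holding the other predictors fixed.

(-9.4479, 0.7379)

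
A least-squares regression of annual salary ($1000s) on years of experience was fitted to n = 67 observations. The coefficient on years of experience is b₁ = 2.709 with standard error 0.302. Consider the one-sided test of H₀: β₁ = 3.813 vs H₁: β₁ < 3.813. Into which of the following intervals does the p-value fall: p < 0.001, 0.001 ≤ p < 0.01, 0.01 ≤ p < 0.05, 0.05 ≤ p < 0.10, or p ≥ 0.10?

t = (2.709 − 3.813) / 0.302 = -3.656.
df = n − 2 = 67 − 2 = 65.
One-sided p = P(T_{65} < t) ≈ 0.0003.
So p < 0.001.

p < 0.001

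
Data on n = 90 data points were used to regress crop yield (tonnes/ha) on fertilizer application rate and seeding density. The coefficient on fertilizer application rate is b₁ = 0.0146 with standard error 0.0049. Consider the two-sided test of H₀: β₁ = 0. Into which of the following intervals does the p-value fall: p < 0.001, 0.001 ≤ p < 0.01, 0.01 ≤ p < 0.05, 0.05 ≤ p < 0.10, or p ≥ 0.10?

t = 0.0146 / 0.0049 = 2.980.
df = n − k − 1 = 90 − 2 − 1 = 87.
Two-sided p = 2·P(T_{87} > |t|) ≈ 0.0037.
So 0.001 ≤ p < 0.01.

0.001 ≤ p < 0.01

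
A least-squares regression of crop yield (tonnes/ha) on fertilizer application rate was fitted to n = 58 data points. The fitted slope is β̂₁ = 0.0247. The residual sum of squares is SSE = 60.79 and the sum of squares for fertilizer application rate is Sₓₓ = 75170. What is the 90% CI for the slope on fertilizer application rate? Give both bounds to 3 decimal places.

(0.018, 0.031)

MSE = SSE/(n − 2) = 60.79/56 = 1.08554.
SE(β̂₁) = √(MSE/Sₓₓ) = √(1.08554/75170) = 0.00380014.
df = n − 2 = 56.
t* = t_{0.05, 56} = 1.672522.
Margin = t* × SE = 1.672522 × 0.00380014 = 0.00636.
CI: 0.0247 ± 0.00636 → (0.018, 0.031).
With 90% confidence, each one-unit increase in fertilizer application rate is associated with a change of between 0.018 and 0.031 tonnes/ha in crop yield.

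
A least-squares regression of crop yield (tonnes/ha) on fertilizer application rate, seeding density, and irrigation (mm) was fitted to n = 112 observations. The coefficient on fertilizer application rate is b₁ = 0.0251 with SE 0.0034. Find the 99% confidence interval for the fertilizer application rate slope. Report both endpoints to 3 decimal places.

(0.016, 0.034)

df = n − k − 1 = 112 − 3 − 1 = 108.
t* = t_{0.005, 108} = 2.62212.
Margin = t* × SE = 2.62212 × 0.0034 = 0.00892.
CI: 0.0251 ± 0.00892 → (0.016, 0.034).
With 99% confidence, each one-unit increase in fertilizer application rate is associated with a change of between 0.016 and 0.034 tonnes/ha in crop yield, holding the other predictors fixed.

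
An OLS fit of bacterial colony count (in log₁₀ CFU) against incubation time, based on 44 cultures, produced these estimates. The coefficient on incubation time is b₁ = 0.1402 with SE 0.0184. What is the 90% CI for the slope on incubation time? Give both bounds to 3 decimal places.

(0.109, 0.171)

df = n − 2 = 44 − 2 = 42.
t* = t_{0.05, 42} = 1.681952.
Margin = t* × SE = 1.681952 × 0.0184 = 0.03095.
CI: 0.1402 ± 0.03095 → (0.109, 0.171).
With 90% confidence, each one-unit increase in incubation time is associated with a change of between 0.109 and 0.171 log₁₀ CFU in bacterial colony count.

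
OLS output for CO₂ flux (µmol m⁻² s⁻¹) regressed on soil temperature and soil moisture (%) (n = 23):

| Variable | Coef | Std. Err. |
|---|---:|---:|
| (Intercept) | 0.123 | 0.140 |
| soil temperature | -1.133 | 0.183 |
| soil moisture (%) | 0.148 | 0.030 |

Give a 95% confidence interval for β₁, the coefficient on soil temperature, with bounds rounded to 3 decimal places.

(-1.515, -0.751)

Read off: b = -1.133, SE = 0.183 for soil temperature.
df = n − k − 1 = 23 − 2 − 1 = 20.
t* = t_{0.025, 20} = 2.085963.
Margin = t* × SE = 2.085963 × 0.183 = 0.38173.
CI: -1.133 ± 0.38173 → (-1.515, -0.751).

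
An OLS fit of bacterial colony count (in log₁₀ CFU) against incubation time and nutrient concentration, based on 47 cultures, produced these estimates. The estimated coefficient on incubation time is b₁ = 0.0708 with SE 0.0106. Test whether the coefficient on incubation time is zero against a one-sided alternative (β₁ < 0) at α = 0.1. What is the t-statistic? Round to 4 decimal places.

t = 6.6792

H₀: β₁ = 0 vs H₁: β₁ < 0.
t = (b₁ − β₁⁰)/SE = 0.0708 / 0.0106 = 6.6792.
df = n − k − 1 = 47 − 2 − 1 = 44.
One-sided p ≈ 1.0000, which is ≥ 0.1, so fail to reject H₀.
The data do not give significant evidence that the true slope on incubation time is negative, holding the other predictors fixed.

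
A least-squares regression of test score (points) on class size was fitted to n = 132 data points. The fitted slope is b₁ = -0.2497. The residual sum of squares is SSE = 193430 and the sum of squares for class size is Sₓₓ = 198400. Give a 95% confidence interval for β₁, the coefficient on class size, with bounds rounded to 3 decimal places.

MSE = SSE/(n − 2) = 193430/130 = 1487.92.
SE(b₁) = √(MSE/Sₓₓ) = √(1487.92/198400) = 0.0866003.
df = n − 2 = 130.
t* = t_{0.025, 130} = 1.97838.
Margin = t* × SE = 1.97838 × 0.0866003 = 0.17133.
CI: -0.2497 ± 0.17133 → (-0.421, -0.078).
With 95% confidence, each one-unit increase in class size is associated with a change of between -0.421 and -0.078 points in test score.

(-0.421, -0.078)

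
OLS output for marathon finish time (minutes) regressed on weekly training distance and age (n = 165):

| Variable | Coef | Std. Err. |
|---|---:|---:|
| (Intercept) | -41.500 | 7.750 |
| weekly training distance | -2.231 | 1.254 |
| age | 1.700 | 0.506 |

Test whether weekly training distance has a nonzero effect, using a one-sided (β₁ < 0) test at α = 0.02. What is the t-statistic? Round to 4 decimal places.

Read off: b = -2.231, SE = 1.254 for weekly training distance.
H₀: β₁ = 0 vs H₁: β₁ < 0.
t = -2.231 / 1.254 = -1.7791.
df = n − k − 1 = 165 − 2 − 1 = 162.
One-sided p ≈ 0.0385, which is ≥ 0.02, so fail to reject H₀.
The data do not give significant evidence that the true slope on weekly training distance is negative, holding the other predictors fixed.

t = -1.7791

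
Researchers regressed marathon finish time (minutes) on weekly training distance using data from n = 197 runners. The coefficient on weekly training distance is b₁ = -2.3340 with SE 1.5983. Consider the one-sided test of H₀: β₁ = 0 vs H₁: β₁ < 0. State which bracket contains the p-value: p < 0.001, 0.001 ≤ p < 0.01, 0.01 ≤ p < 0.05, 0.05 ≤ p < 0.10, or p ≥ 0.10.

0.05 ≤ p < 0.10

t = -2.3340 / 1.5983 = -1.460.
df = n − 2 = 197 − 2 = 195.
One-sided p = P(T_{195} < t) ≈ 0.0729.
So 0.05 ≤ p < 0.10.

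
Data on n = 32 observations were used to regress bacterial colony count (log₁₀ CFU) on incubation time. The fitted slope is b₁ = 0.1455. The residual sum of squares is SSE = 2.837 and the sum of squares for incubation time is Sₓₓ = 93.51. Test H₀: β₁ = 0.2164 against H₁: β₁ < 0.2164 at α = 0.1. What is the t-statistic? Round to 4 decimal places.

MSE = SSE/(n − 2) = 2.837/30 = 0.0945667.
SE(b₁) = √(MSE/Sₓₓ) = √(0.0945667/93.51) = 0.0318009.
t = (0.1455 − 0.2164) / 0.0318009 = -2.2295.
df = n − 2 = 30.
One-sided p ≈ 0.0167, which is < 0.1, so reject H₀.
There is evidence that the true slope on incubation time is below 0.2164 log₁₀ CFU per unit.

t = -2.2295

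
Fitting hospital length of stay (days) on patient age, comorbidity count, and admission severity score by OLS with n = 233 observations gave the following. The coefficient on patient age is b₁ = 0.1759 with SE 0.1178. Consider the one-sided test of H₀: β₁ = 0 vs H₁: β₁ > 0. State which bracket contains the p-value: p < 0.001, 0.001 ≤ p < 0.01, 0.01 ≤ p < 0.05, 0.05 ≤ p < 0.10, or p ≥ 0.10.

t = 0.1759 / 0.1178 = 1.493.
df = n − k − 1 = 233 − 3 − 1 = 229.
One-sided p = P(T_{229} > t) ≈ 0.0684.
So 0.05 ≤ p < 0.10.

0.05 ≤ p < 0.10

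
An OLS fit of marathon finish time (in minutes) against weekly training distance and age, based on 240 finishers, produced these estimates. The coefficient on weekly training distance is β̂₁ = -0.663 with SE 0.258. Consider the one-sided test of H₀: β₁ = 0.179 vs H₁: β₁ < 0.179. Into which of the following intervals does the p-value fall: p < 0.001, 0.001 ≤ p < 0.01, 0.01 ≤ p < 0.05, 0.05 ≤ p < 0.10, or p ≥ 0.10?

t = (-0.663 − 0.179) / 0.258 = -3.264.
df = n − k − 1 = 240 − 2 − 1 = 237.
One-sided p = P(T_{237} < t) ≈ 0.0006.
So p < 0.001.

p < 0.001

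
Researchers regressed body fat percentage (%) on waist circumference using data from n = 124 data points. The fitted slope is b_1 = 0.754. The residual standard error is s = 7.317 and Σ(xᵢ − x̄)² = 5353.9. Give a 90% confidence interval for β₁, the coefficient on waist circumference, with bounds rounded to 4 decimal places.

SE(b_1) = s/√Sₓₓ = 7.317/√5353.9 = 0.0999995.
df = n − 2 = 122.
t* = t_{0.05, 122} = 1.657439.
Margin = t* × SE = 1.657439 × 0.0999995 = 0.165743.
CI: 0.754 ± 0.165743 → (0.5883, 0.9197).
With 90% confidence, each one-unit increase in waist circumference is associated with a change of between 0.5883 and 0.9197 % in body fat percentage.

(0.5883, 0.9197)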